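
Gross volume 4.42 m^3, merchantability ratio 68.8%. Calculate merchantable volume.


Formula: MV = V_total * (merchantable_pct / 100)
Merchantable fraction = 68.8% / 100 = 0.688
MV = 4.42 m^3 * 0.688 = 3.041 m^3

3.041


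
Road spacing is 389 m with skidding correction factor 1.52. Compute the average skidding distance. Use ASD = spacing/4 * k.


Formula: ASD = (spacing / 4) * correction
Uncorrected distance = spacing / 4 = 389 / 4 = 97.25 m
ASD = 97.25 * 1.52 = 148 m

148


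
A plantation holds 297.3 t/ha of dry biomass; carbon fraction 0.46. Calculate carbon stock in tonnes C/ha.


Formula: Carbon Stock = Biomass * Carbon Fraction
C = 297.3 t/ha * 0.46
C = 136.8 t C/ha

136.8


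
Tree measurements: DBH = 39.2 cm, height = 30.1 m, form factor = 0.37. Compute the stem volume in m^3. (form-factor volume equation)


Formula: V = pi * (DBH/200)^2 * H * ff
Radius = DBH/200 = 39.2/200 = 0.196 m
Radius^2 = 0.196^2 = 0.038416 m^2
V = pi * 0.038416 * 30.1 * 0.37
V = 1.344 m^3

1.344


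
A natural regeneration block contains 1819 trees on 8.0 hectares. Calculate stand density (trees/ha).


Formula: Stand Density = N_trees / Area_ha
Density = 1819 trees / 8.0 ha
Density = 227 trees/ha

227


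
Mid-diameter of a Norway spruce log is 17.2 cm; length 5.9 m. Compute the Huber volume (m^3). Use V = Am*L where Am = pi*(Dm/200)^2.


Huber: V = Am * L,  Am = pi*(Dm/200)^2
Am = pi*(17.2/200)^2 = 0.023235 m^2
V = 0.023235*5.9 = 0.1371 m^3

0.1371


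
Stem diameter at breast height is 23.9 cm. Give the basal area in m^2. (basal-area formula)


Formula: BA = pi * (DBH/2)^2 / 10000  (cm^2 to m^2)
Radius = DBH/2 = 23.9/2 = 11.95 cm
BA = pi * 11.95^2 / 10000
   = 448.6273 cm^2 / 10000
   = 0.0449 m^2

0.0449


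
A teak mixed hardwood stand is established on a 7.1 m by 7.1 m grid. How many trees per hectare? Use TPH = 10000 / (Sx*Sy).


Formula: TPH = 10000 m^2/ha / (spacing_x * spacing_y)
Area per tree = 7.1 m * 7.1 m = 50.41 m^2
TPH = 10000 / 50.41 = 198 trees/ha

198


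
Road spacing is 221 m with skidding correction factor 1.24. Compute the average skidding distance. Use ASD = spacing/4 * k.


Formula: ASD = (spacing / 4) * correction
Uncorrected distance = spacing / 4 = 221 / 4 = 55.25 m
ASD = 55.25 * 1.24 = 69 m

69


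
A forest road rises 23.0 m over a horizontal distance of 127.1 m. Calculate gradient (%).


Formula: Gradient = rise / run * 100
Gradient = 23.0 / 127.1 * 100 = 18.1%

18.1


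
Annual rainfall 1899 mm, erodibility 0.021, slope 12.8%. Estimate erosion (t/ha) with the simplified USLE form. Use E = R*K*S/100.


Formula: E = R * K * S / 100  (simplified USLE)
R * K = 1899 * 0.021 = 39.879
E = 39.879 * 12.8 / 100 = 5.1 t/ha

5.1


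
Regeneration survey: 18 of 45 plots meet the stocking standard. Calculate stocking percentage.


Formula: Stocking % = stocked plots / total plots * 100
Stocking = 18 / 45 * 100
Stocking = 0.4 * 100 = 40.0%

40.0


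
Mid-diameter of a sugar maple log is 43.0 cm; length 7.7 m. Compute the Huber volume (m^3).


Huber: V = Am * L,  Am = pi*(Dm/200)^2
Am = pi*(43.0/200)^2 = 0.14522 m^2
V = 0.14522*7.7 = 1.1182 m^3

1.1182


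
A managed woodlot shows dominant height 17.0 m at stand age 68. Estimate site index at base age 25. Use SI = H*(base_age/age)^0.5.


Formula: SI = H_dom * (base_age / age)^0.5
Age ratio = 25 / 68 = 0.36765
sqrt(age_ratio) = 0.60634
SI = 17.0 * 0.60634 = 10.3 m

10.3


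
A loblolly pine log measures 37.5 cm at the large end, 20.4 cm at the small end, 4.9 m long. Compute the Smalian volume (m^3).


Smalian: V = (A1 + A2)/2 * L,  A = pi*(D/200)^2
A1 = pi*(37.5/200)^2 = 0.110447 m^2
A2 = pi*(20.4/200)^2 = 0.032685 m^2
V = (0.110447+0.032685)/2*4.9 = 0.3507 m^3

0.3507


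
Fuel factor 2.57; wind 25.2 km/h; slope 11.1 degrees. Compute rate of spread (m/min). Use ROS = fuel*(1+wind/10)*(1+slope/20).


Formula: ROS = fuel * (1 + wind/10) * (1 + slope/20)
Wind factor = 1 + 25.2/10 = 3.52
Slope factor = 1 + 11.1/20 = 1.555
ROS = 2.57 * 3.52 * 1.555 = 14.07 m/min

14.07


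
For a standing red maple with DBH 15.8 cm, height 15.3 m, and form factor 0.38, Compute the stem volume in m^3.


Formula: V = pi * (DBH/200)^2 * H * ff
Radius = DBH/200 = 15.8/200 = 0.079 m
Radius^2 = 0.079^2 = 0.006241 m^2
V = pi * 0.006241 * 15.3 * 0.38
V = 0.114 m^3

0.114


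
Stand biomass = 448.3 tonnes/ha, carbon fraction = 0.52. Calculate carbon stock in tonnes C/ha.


Formula: Carbon Stock = Biomass * Carbon Fraction
C = 448.3 t/ha * 0.52
C = 233.1 t C/ha

233.1


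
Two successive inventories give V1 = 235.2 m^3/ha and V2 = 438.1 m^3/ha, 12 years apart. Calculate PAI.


Formula: PAI = (V_T2 - V_T1) / (T2 - T1)
Volume increment = 438.1 - 235.2 = 202.9 m^3/ha
PAI = 202.9 / 12 = 16.91 m^3/ha/year

16.91


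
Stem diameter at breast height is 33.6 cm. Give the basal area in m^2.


Formula: BA = pi * (DBH/2)^2 / 10000  (cm^2 to m^2)
Radius = DBH/2 = 33.6/2 = 16.8 cm
BA = pi * 16.8^2 / 10000
   = 886.6831 cm^2 / 10000
   = 0.0887 m^2

0.0887


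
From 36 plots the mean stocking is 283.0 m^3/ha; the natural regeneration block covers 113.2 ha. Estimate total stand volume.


Formula: Total Volume = Mean Volume per ha * Total Area
Total Volume = 283.0 m^3/ha * 113.2 ha
Total Volume = 32036 m^3

32036


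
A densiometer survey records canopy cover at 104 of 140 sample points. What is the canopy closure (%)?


Formula: Canopy closure = covered points / total points * 100
Closure = 104 / 140 * 100
Closure = 0.7429 * 100 = 74.3%

74.3


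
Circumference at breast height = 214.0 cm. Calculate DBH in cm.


Formula: DBH = C / pi
DBH = 214.0 / pi
pi = 3.14159...
DBH = 68.1 cm

68.1


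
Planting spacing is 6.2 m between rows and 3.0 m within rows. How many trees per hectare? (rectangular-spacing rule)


Formula: TPH = 10000 m^2/ha / (spacing_x * spacing_y)
Area per tree = 6.2 m * 3.0 m = 18.6 m^2
TPH = 10000 / 18.6 = 538 trees/ha

538


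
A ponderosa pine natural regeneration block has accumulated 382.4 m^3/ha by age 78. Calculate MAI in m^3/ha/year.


Formula: MAI = Total Volume / Stand Age
MAI = 382.4 m^3/ha / 78 years
MAI = 4.9 m^3/ha/year

4.9


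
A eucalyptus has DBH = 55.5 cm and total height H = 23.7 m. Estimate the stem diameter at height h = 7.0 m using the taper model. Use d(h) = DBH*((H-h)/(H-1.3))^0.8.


Taper: d(h) = DBH * ((H - h) / (H - 1.3))^0.8
Numerator = H - h = 23.7 - 7.0 = 16.7 m
Denominator = H - 1.3 = 23.7 - 1.3 = 22.4 m
Ratio = 16.7 / 22.4 = 0.74554
d = 55.5 * 0.74554^0.8 = 43.9 cm

43.9


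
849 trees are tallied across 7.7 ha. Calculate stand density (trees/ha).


Formula: Stand Density = N_trees / Area_ha
Density = 849 trees / 7.7 ha
Density = 110 trees/ha

110


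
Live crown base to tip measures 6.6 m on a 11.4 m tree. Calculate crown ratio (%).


Formula: Crown Ratio = (Crown Length / Total Height) * 100
CR = (6.6 m / 11.4 m) * 100
CR = 0.5789 * 100 = 57.9%

57.9


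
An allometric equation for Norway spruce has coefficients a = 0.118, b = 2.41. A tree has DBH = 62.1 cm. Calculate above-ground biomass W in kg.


Formula: W = a * DBH^b  (allometric power law)
DBH^b = 62.1^2.41 = 20958.0444
W = 0.118 * 20958.0444 = 2473.0 kg

2473.0


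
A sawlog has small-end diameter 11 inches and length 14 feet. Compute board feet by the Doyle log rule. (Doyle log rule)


Doyle: BF = (D - 4)^2 * L / 16
Adjusted diameter = 11 - 4 = 7 in
(D-4)^2 = 7^2 = 49
BF = 49 * 14 / 16 = 43 BF

43


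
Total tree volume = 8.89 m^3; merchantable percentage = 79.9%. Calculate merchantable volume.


Formula: MV = V_total * (merchantable_pct / 100)
Merchantable fraction = 79.9% / 100 = 0.799
MV = 8.89 m^3 * 0.799 = 7.103 m^3

7.103


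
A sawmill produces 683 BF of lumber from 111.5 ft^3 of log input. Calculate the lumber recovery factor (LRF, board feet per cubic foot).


Formula: LRF = Lumber Output (BF) / Log Input (ft^3)
LRF = 683 BF / 111.5 ft^3
LRF = 6.13 BF/ft^3

6.13


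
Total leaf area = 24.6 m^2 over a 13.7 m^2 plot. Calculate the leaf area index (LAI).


Formula: LAI = total leaf area / ground area  (dimensionless)
LAI = 24.6 m^2 / 13.7 m^2
LAI = 1.8

1.8


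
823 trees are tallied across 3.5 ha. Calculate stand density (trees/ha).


Formula: Stand Density = N_trees / Area_ha
Density = 823 trees / 3.5 ha
Density = 235 trees/ha

235


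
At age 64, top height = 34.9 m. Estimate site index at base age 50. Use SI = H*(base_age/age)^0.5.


Formula: SI = H_dom * (base_age / age)^0.5
Age ratio = 50 / 64 = 0.78125
sqrt(age_ratio) = 0.88388
SI = 34.9 * 0.88388 = 30.8 m

30.8


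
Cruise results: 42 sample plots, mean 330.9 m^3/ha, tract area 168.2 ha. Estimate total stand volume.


Formula: Total Volume = Mean Volume per ha * Total Area
Total Volume = 330.9 m^3/ha * 168.2 ha
Total Volume = 55657 m^3

55657


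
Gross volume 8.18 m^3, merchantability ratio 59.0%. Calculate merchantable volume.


Formula: MV = V_total * (merchantable_pct / 100)
Merchantable fraction = 59.0% / 100 = 0.59
MV = 8.18 m^3 * 0.59 = 4.826 m^3

4.826


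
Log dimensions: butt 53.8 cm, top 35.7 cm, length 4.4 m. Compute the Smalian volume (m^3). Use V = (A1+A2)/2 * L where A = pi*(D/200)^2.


Smalian: V = (A1 + A2)/2 * L,  A = pi*(D/200)^2
A1 = pi*(53.8/200)^2 = 0.227329 m^2
A2 = pi*(35.7/200)^2 = 0.100098 m^2
V = (0.227329+0.100098)/2*4.4 = 0.7203 m^3

0.7203


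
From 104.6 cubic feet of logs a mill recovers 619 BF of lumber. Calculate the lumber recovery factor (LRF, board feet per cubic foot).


Formula: LRF = Lumber Output (BF) / Log Input (ft^3)
LRF = 619 BF / 104.6 ft^3
LRF = 5.92 BF/ft^3

5.92


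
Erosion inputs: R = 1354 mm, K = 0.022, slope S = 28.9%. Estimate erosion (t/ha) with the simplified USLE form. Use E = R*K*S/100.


Formula: E = R * K * S / 100  (simplified USLE)
R * K = 1354 * 0.022 = 29.788
E = 29.788 * 28.9 / 100 = 8.61 t/ha

8.61


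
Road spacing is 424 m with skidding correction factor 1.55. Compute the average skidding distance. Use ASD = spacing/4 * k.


Formula: ASD = (spacing / 4) * correction
Uncorrected distance = spacing / 4 = 424 / 4 = 106 m
ASD = 106 * 1.55 = 164 m

164


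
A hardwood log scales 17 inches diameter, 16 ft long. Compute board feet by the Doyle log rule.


Doyle: BF = (D - 4)^2 * L / 16
Adjusted diameter = 17 - 4 = 13 in
(D-4)^2 = 13^2 = 169
BF = 169 * 16 / 16 = 169 BF

169


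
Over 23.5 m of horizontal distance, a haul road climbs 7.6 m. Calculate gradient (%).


Formula: Gradient = rise / run * 100
Gradient = 7.6 / 23.5 * 100 = 32.3%

32.3


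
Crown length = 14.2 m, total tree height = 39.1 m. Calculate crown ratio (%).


Formula: Crown Ratio = (Crown Length / Total Height) * 100
CR = (14.2 m / 39.1 m) * 100
CR = 0.3632 * 100 = 36.3%

36.3


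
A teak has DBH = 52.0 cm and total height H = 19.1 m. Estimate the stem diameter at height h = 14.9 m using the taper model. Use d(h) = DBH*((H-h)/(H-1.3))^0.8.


Taper: d(h) = DBH * ((H - h) / (H - 1.3))^0.8
Numerator = H - h = 19.1 - 14.9 = 4.2 m
Denominator = H - 1.3 = 19.1 - 1.3 = 17.8 m
Ratio = 4.2 / 17.8 = 0.23596
d = 52.0 * 0.23596^0.8 = 16.4 cm

16.4


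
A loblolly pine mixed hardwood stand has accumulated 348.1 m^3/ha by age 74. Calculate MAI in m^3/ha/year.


Formula: MAI = Total Volume / Stand Age
MAI = 348.1 m^3/ha / 74 years
MAI = 4.7 m^3/ha/year

4.7


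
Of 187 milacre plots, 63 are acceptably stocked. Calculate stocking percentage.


Formula: Stocking % = stocked plots / total plots * 100
Stocking = 63 / 187 * 100
Stocking = 0.3369 * 100 = 33.7%

33.7


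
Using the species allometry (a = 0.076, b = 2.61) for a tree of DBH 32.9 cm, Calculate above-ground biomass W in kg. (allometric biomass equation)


Formula: W = a * DBH^b  (allometric power law)
DBH^b = 32.9^2.61 = 9117.6159
W = 0.076 * 9117.6159 = 692.9 kg

692.9


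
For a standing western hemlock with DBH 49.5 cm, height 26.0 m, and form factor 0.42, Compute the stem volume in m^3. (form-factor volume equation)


Formula: V = pi * (DBH/200)^2 * H * ff
Radius = DBH/200 = 49.5/200 = 0.2475 m
Radius^2 = 0.2475^2 = 0.06125625 m^2
V = pi * 0.06125625 * 26.0 * 0.42
V = 2.101 m^3

2.101


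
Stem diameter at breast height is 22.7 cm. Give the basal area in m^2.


Formula: BA = pi * (DBH/2)^2 / 10000  (cm^2 to m^2)
Radius = DBH/2 = 22.7/2 = 11.35 cm
BA = pi * 11.35^2 / 10000
   = 404.7078 cm^2 / 10000
   = 0.0405 m^2

0.0405


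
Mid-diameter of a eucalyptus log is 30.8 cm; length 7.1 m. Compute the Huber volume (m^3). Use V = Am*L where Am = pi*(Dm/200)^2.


Huber: V = Am * L,  Am = pi*(Dm/200)^2
Am = pi*(30.8/200)^2 = 0.074506 m^2
V = 0.074506*7.1 = 0.529 m^3

0.529


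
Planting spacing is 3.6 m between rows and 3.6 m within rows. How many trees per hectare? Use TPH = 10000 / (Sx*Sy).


Formula: TPH = 10000 m^2/ha / (spacing_x * spacing_y)
Area per tree = 3.6 m * 3.6 m = 12.96 m^2
TPH = 10000 / 12.96 = 772 trees/ha

772


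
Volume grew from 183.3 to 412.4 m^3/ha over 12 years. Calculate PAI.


Formula: PAI = (V_T2 - V_T1) / (T2 - T1)
Volume increment = 412.4 - 183.3 = 229.1 m^3/ha
PAI = 229.1 / 12 = 19.09 m^3/ha/year

19.09


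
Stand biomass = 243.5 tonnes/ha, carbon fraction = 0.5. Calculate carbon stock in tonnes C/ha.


Formula: Carbon Stock = Biomass * Carbon Fraction
C = 243.5 t/ha * 0.5
C = 121.8 t C/ha

121.8


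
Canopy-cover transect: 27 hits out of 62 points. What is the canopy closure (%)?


Formula: Canopy closure = covered points / total points * 100
Closure = 27 / 62 * 100
Closure = 0.4355 * 100 = 43.5%

43.5


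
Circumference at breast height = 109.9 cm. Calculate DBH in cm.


Formula: DBH = C / pi
DBH = 109.9 / pi
pi = 3.14159...
DBH = 35.0 cm

35.0


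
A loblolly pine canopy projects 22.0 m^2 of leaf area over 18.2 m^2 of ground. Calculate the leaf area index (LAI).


Formula: LAI = total leaf area / ground area  (dimensionless)
LAI = 22.0 m^2 / 18.2 m^2
LAI = 1.21

1.21


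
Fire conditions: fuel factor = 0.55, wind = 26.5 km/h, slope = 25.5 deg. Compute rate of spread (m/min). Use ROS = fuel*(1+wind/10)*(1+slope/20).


Formula: ROS = fuel * (1 + wind/10) * (1 + slope/20)
Wind factor = 1 + 26.5/10 = 3.65
Slope factor = 1 + 25.5/20 = 2.275
ROS = 0.55 * 3.65 * 2.275 = 4.57 m/min

4.57


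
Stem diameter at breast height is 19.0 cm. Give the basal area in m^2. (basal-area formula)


Formula: BA = pi * (DBH/2)^2 / 10000  (cm^2 to m^2)
Radius = DBH/2 = 19.0/2 = 9.5 cm
BA = pi * 9.5^2 / 10000
   = 283.5287 cm^2 / 10000
   = 0.0284 m^2

0.0284


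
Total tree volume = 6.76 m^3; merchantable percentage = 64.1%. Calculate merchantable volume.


Formula: MV = V_total * (merchantable_pct / 100)
Merchantable fraction = 64.1% / 100 = 0.641
MV = 6.76 m^3 * 0.641 = 4.333 m^3

4.333


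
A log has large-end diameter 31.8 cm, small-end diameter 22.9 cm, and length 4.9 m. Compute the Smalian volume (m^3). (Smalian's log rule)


Smalian: V = (A1 + A2)/2 * L,  A = pi*(D/200)^2
A1 = pi*(31.8/200)^2 = 0.079423 m^2
A2 = pi*(22.9/200)^2 = 0.041187 m^2
V = (0.079423+0.041187)/2*4.9 = 0.2955 m^3

0.2955


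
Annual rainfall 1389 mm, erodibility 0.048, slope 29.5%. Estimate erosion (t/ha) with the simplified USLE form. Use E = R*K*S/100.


Formula: E = R * K * S / 100  (simplified USLE)
R * K = 1389 * 0.048 = 66.672
E = 66.672 * 29.5 / 100 = 19.67 t/ha

19.67


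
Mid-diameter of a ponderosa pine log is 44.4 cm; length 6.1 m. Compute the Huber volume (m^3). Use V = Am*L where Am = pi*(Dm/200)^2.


Huber: V = Am * L,  Am = pi*(Dm/200)^2
Am = pi*(44.4/200)^2 = 0.15483 m^2
V = 0.15483*6.1 = 0.9445 m^3

0.9445


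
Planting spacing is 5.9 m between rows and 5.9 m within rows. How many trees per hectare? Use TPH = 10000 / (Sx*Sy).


Formula: TPH = 10000 m^2/ha / (spacing_x * spacing_y)
Area per tree = 5.9 m * 5.9 m = 34.81 m^2
TPH = 10000 / 34.81 = 287 trees/ha

287


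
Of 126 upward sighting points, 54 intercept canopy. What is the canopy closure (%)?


Formula: Canopy closure = covered points / total points * 100
Closure = 54 / 126 * 100
Closure = 0.4286 * 100 = 42.9%

42.9


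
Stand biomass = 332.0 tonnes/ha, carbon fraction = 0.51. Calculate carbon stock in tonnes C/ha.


Formula: Carbon Stock = Biomass * Carbon Fraction
C = 332.0 t/ha * 0.51
C = 169.3 t C/ha

169.3


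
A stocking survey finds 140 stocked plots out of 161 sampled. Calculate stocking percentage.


Formula: Stocking % = stocked plots / total plots * 100
Stocking = 140 / 161 * 100
Stocking = 0.8696 * 100 = 87.0%

87.0


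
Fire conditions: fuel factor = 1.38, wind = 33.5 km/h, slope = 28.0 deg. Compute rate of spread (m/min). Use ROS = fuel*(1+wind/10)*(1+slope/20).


Formula: ROS = fuel * (1 + wind/10) * (1 + slope/20)
Wind factor = 1 + 33.5/10 = 4.35
Slope factor = 1 + 28.0/20 = 2.4
ROS = 1.38 * 4.35 * 2.4 = 14.41 m/min

14.41


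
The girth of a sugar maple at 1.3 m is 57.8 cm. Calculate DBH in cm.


Formula: DBH = C / pi
DBH = 57.8 / pi
pi = 3.14159...
DBH = 18.4 cm

18.4


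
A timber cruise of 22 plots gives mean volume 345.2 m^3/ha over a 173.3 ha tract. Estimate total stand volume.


Formula: Total Volume = Mean Volume per ha * Total Area
Total Volume = 345.2 m^3/ha * 173.3 ha
Total Volume = 59823 m^3

59823


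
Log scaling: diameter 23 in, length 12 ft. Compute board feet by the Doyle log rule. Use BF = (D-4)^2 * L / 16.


Doyle: BF = (D - 4)^2 * L / 16
Adjusted diameter = 23 - 4 = 19 in
(D-4)^2 = 19^2 = 361
BF = 361 * 12 / 16 = 271 BF

271


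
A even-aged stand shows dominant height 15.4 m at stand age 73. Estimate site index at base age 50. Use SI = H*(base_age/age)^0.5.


Formula: SI = H_dom * (base_age / age)^0.5
Age ratio = 50 / 73 = 0.68493
sqrt(age_ratio) = 0.82761
SI = 15.4 * 0.82761 = 12.7 m

12.7


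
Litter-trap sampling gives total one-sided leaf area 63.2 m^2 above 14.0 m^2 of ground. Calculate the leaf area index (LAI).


Formula: LAI = total leaf area / ground area  (dimensionless)
LAI = 63.2 m^2 / 14.0 m^2
LAI = 4.51

4.51


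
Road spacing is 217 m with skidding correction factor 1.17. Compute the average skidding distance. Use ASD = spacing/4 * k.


Formula: ASD = (spacing / 4) * correction
Uncorrected distance = spacing / 4 = 217 / 4 = 54.25 m
ASD = 54.25 * 1.17 = 63 m

63


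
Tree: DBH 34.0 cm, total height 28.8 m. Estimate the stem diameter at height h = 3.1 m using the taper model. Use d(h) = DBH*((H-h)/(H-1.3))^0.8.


Taper: d(h) = DBH * ((H - h) / (H - 1.3))^0.8
Numerator = H - h = 28.8 - 3.1 = 25.7 m
Denominator = H - 1.3 = 28.8 - 1.3 = 27.5 m
Ratio = 25.7 / 27.5 = 0.93455
d = 34.0 * 0.93455^0.8 = 32.2 cm

32.2


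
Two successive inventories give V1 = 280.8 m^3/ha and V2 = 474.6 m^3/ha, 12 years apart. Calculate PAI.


Formula: PAI = (V_T2 - V_T1) / (T2 - T1)
Volume increment = 474.6 - 280.8 = 193.8 m^3/ha
PAI = 193.8 / 12 = 16.15 m^3/ha/year

16.15


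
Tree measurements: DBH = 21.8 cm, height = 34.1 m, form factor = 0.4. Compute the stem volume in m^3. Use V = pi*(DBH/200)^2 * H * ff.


Formula: V = pi * (DBH/200)^2 * H * ff
Radius = DBH/200 = 21.8/200 = 0.109 m
Radius^2 = 0.109^2 = 0.011881 m^2
V = pi * 0.011881 * 34.1 * 0.4
V = 0.509 m^3

0.509


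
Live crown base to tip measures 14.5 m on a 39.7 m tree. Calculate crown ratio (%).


Formula: Crown Ratio = (Crown Length / Total Height) * 100
CR = (14.5 m / 39.7 m) * 100
CR = 0.3652 * 100 = 36.5%

36.5


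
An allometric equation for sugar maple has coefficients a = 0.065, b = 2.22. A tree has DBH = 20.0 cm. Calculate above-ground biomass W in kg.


Formula: W = a * DBH^b  (allometric power law)
DBH^b = 20.0^2.22 = 773.1906
W = 0.065 * 773.1906 = 50.3 kg

50.3


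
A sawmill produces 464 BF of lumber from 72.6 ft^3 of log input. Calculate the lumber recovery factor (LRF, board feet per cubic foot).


Formula: LRF = Lumber Output (BF) / Log Input (ft^3)
LRF = 464 BF / 72.6 ft^3
LRF = 6.39 BF/ft^3

6.39


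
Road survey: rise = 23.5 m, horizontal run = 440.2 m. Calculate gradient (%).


Formula: Gradient = rise / run * 100
Gradient = 23.5 / 440.2 * 100 = 5.3%

5.3


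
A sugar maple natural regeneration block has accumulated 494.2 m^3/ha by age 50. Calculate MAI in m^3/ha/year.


Formula: MAI = Total Volume / Stand Age
MAI = 494.2 m^3/ha / 50 years
MAI = 9.88 m^3/ha/year

9.88


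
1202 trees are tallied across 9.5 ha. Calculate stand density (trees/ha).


Formula: Stand Density = N_trees / Area_ha
Density = 1202 trees / 9.5 ha
Density = 127 trees/ha

127


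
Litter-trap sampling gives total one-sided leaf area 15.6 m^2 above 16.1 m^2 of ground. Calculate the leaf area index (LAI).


Formula: LAI = total leaf area / ground area  (dimensionless)
LAI = 15.6 m^2 / 16.1 m^2
LAI = 0.97

0.97


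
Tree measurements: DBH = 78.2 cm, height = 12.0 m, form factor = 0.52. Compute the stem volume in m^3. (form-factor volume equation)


Formula: V = pi * (DBH/200)^2 * H * ff
Radius = DBH/200 = 78.2/200 = 0.391 m
Radius^2 = 0.391^2 = 0.152881 m^2
V = pi * 0.152881 * 12.0 * 0.52
V = 2.997 m^3

2.997


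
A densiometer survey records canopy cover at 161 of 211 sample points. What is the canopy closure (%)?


Formula: Canopy closure = covered points / total points * 100
Closure = 161 / 211 * 100
Closure = 0.763 * 100 = 76.3%

76.3


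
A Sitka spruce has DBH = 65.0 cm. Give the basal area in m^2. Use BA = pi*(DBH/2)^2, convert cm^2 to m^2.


Formula: BA = pi * (DBH/2)^2 / 10000  (cm^2 to m^2)
Radius = DBH/2 = 65.0/2 = 32.5 cm
BA = pi * 32.5^2 / 10000
   = 3318.3072 cm^2 / 10000
   = 0.3318 m^2

0.3318


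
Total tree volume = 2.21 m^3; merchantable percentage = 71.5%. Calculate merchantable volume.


Formula: MV = V_total * (merchantable_pct / 100)
Merchantable fraction = 71.5% / 100 = 0.715
MV = 2.21 m^3 * 0.715 = 1.58 m^3

1.58


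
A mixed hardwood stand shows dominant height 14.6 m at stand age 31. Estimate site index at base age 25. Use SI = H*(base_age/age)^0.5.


Formula: SI = H_dom * (base_age / age)^0.5
Age ratio = 25 / 31 = 0.80645
sqrt(age_ratio) = 0.89803
SI = 14.6 * 0.89803 = 13.1 m

13.1


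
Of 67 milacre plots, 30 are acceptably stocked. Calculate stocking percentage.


Formula: Stocking % = stocked plots / total plots * 100
Stocking = 30 / 67 * 100
Stocking = 0.4478 * 100 = 44.8%

44.8


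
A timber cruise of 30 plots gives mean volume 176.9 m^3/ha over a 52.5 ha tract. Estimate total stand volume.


Formula: Total Volume = Mean Volume per ha * Total Area
Total Volume = 176.9 m^3/ha * 52.5 ha
Total Volume = 9287 m^3

9287


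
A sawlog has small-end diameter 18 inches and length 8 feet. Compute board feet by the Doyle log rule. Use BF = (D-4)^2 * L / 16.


Doyle: BF = (D - 4)^2 * L / 16
Adjusted diameter = 18 - 4 = 14 in
(D-4)^2 = 14^2 = 196
BF = 196 * 8 / 16 = 98 BF

98


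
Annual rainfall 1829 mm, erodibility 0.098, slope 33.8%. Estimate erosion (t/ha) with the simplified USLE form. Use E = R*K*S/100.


Formula: E = R * K * S / 100  (simplified USLE)
R * K = 1829 * 0.098 = 179.242
E = 179.242 * 33.8 / 100 = 60.58 t/ha

60.58


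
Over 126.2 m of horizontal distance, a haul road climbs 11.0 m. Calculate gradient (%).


Formula: Gradient = rise / run * 100
Gradient = 11.0 / 126.2 * 100 = 8.7%

8.7


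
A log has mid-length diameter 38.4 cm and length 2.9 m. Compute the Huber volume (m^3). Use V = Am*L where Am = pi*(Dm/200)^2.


Huber: V = Am * L,  Am = pi*(Dm/200)^2
Am = pi*(38.4/200)^2 = 0.115812 m^2
V = 0.115812*2.9 = 0.3359 m^3

0.3359


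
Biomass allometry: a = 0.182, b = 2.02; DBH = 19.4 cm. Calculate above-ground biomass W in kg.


Formula: W = a * DBH^b  (allometric power law)
DBH^b = 19.4^2.02 = 399.3553
W = 0.182 * 399.3553 = 72.7 kg

72.7


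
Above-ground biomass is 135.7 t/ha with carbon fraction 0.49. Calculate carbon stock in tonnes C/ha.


Formula: Carbon Stock = Biomass * Carbon Fraction
C = 135.7 t/ha * 0.49
C = 66.5 t C/ha

66.5


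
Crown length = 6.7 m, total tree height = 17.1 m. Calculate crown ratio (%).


Formula: Crown Ratio = (Crown Length / Total Height) * 100
CR = (6.7 m / 17.1 m) * 100
CR = 0.3918 * 100 = 39.2%

39.2


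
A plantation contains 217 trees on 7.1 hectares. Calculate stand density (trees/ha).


Formula: Stand Density = N_trees / Area_ha
Density = 217 trees / 7.1 ha
Density = 31 trees/ha

31


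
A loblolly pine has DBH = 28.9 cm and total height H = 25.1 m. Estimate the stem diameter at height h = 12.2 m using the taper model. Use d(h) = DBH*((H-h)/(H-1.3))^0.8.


Taper: d(h) = DBH * ((H - h) / (H - 1.3))^0.8
Numerator = H - h = 25.1 - 12.2 = 12.9 m
Denominator = H - 1.3 = 25.1 - 1.3 = 23.8 m
Ratio = 12.9 / 23.8 = 0.54202
d = 28.9 * 0.54202^0.8 = 17.7 cm

17.7


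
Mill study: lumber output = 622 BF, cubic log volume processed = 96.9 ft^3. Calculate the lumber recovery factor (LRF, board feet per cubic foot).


Formula: LRF = Lumber Output (BF) / Log Input (ft^3)
LRF = 622 BF / 96.9 ft^3
LRF = 6.42 BF/ft^3

6.42


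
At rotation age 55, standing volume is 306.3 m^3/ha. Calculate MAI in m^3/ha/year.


Formula: MAI = Total Volume / Stand Age
MAI = 306.3 m^3/ha / 55 years
MAI = 5.57 m^3/ha/year

5.57


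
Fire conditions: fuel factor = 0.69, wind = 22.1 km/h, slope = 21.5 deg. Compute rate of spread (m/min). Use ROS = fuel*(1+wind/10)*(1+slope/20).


Formula: ROS = fuel * (1 + wind/10) * (1 + slope/20)
Wind factor = 1 + 22.1/10 = 3.21
Slope factor = 1 + 21.5/20 = 2.075
ROS = 0.69 * 3.21 * 2.075 = 4.6 m/min

4.6


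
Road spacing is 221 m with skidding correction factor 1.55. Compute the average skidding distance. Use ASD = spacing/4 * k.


Formula: ASD = (spacing / 4) * correction
Uncorrected distance = spacing / 4 = 221 / 4 = 55.25 m
ASD = 55.25 * 1.55 = 86 m

86


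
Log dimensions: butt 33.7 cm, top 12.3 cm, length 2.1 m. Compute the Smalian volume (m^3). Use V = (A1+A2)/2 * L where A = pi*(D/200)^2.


Smalian: V = (A1 + A2)/2 * L,  A = pi*(D/200)^2
A1 = pi*(33.7/200)^2 = 0.089197 m^2
A2 = pi*(12.3/200)^2 = 0.011882 m^2
V = (0.089197+0.011882)/2*2.1 = 0.1061 m^3

0.1061


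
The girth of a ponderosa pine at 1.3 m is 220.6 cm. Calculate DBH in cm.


Formula: DBH = C / pi
DBH = 220.6 / pi
pi = 3.14159...
DBH = 70.2 cm

70.2


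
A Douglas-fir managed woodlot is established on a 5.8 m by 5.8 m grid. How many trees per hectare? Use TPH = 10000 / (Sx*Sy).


Formula: TPH = 10000 m^2/ha / (spacing_x * spacing_y)
Area per tree = 5.8 m * 5.8 m = 33.64 m^2
TPH = 10000 / 33.64 = 297 trees/ha

297


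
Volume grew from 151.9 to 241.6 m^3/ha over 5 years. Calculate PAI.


Formula: PAI = (V_T2 - V_T1) / (T2 - T1)
Volume increment = 241.6 - 151.9 = 89.7 m^3/ha
PAI = 89.7 / 5 = 17.94 m^3/ha/year

17.94


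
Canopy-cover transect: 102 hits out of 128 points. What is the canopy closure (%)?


Formula: Canopy closure = covered points / total points * 100
Closure = 102 / 128 * 100
Closure = 0.7969 * 100 = 79.7%

79.7


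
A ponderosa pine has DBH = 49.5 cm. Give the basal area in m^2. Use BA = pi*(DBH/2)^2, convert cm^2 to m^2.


Formula: BA = pi * (DBH/2)^2 / 10000  (cm^2 to m^2)
Radius = DBH/2 = 49.5/2 = 24.75 cm
BA = pi * 24.75^2 / 10000
   = 1924.4218 cm^2 / 10000
   = 0.1924 m^2

0.1924


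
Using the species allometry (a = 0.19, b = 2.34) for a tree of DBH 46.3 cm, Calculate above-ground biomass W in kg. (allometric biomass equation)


Formula: W = a * DBH^b  (allometric power law)
DBH^b = 46.3^2.34 = 7896.9524
W = 0.19 * 7896.9524 = 1500.4 kg

1500.4


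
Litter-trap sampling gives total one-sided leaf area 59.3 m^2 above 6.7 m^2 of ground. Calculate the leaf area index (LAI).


Formula: LAI = total leaf area / ground area  (dimensionless)
LAI = 59.3 m^2 / 6.7 m^2
LAI = 8.85

8.85


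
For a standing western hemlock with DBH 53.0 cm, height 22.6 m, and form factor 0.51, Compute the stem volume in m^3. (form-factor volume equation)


Formula: V = pi * (DBH/200)^2 * H * ff
Radius = DBH/200 = 53.0/200 = 0.265 m
Radius^2 = 0.265^2 = 0.070225 m^2
V = pi * 0.070225 * 22.6 * 0.51
V = 2.543 m^3

2.543


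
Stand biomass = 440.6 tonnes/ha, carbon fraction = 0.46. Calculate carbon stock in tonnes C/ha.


Formula: Carbon Stock = Biomass * Carbon Fraction
C = 440.6 t/ha * 0.46
C = 202.7 t C/ha

202.7


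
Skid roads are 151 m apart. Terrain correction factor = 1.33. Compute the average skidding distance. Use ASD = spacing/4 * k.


Formula: ASD = (spacing / 4) * correction
Uncorrected distance = spacing / 4 = 151 / 4 = 37.75 m
ASD = 37.75 * 1.33 = 50 m

50


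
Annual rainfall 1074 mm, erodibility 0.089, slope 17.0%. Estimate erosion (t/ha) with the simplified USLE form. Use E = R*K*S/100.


Formula: E = R * K * S / 100  (simplified USLE)
R * K = 1074 * 0.089 = 95.586
E = 95.586 * 17.0 / 100 = 16.25 t/ha

16.25


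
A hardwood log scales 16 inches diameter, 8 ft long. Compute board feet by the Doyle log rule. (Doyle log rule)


Doyle: BF = (D - 4)^2 * L / 16
Adjusted diameter = 16 - 4 = 12 in
(D-4)^2 = 12^2 = 144
BF = 144 * 8 / 16 = 72 BF

72


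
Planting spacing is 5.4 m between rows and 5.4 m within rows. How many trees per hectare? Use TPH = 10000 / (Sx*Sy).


Formula: TPH = 10000 m^2/ha / (spacing_x * spacing_y)
Area per tree = 5.4 m * 5.4 m = 29.16 m^2
TPH = 10000 / 29.16 = 343 trees/ha

343


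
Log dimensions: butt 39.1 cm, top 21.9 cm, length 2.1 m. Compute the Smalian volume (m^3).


Smalian: V = (A1 + A2)/2 * L,  A = pi*(D/200)^2
A1 = pi*(39.1/200)^2 = 0.120072 m^2
A2 = pi*(21.9/200)^2 = 0.037668 m^2
V = (0.120072+0.037668)/2*2.1 = 0.1656 m^3

0.1656


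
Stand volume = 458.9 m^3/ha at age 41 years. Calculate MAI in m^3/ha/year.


Formula: MAI = Total Volume / Stand Age
MAI = 458.9 m^3/ha / 41 years
MAI = 11.19 m^3/ha/year

11.19


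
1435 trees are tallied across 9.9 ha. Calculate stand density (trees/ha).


Formula: Stand Density = N_trees / Area_ha
Density = 1435 trees / 9.9 ha
Density = 145 trees/ha

145


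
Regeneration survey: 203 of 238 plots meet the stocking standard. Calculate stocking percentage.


Formula: Stocking % = stocked plots / total plots * 100
Stocking = 203 / 238 * 100
Stocking = 0.8529 * 100 = 85.3%

85.3


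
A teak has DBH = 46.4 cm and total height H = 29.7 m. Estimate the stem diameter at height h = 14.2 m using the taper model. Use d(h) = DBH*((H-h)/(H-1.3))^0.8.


Taper: d(h) = DBH * ((H - h) / (H - 1.3))^0.8
Numerator = H - h = 29.7 - 14.2 = 15.5 m
Denominator = H - 1.3 = 29.7 - 1.3 = 28.4 m
Ratio = 15.5 / 28.4 = 0.54577
d = 46.4 * 0.54577^0.8 = 28.6 cm

28.6


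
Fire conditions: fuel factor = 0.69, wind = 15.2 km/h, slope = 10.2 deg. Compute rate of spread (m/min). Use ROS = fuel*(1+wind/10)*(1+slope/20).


Formula: ROS = fuel * (1 + wind/10) * (1 + slope/20)
Wind factor = 1 + 15.2/10 = 2.52
Slope factor = 1 + 10.2/20 = 1.51
ROS = 0.69 * 2.52 * 1.51 = 2.63 m/min

2.63


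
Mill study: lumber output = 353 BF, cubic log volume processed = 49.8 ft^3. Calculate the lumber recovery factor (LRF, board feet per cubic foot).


Formula: LRF = Lumber Output (BF) / Log Input (ft^3)
LRF = 353 BF / 49.8 ft^3
LRF = 7.09 BF/ft^3

7.09


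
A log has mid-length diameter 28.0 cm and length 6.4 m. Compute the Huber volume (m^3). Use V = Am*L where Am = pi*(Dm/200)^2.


Huber: V = Am * L,  Am = pi*(Dm/200)^2
Am = pi*(28.0/200)^2 = 0.061575 m^2
V = 0.061575*6.4 = 0.3941 m^3

0.3941


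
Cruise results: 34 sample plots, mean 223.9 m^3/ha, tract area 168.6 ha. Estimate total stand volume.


Formula: Total Volume = Mean Volume per ha * Total Area
Total Volume = 223.9 m^3/ha * 168.6 ha
Total Volume = 37750 m^3

37750


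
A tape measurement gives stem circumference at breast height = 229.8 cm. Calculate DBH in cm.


Formula: DBH = C / pi
DBH = 229.8 / pi
pi = 3.14159...
DBH = 73.1 cm

73.1


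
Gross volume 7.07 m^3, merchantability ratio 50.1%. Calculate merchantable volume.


Formula: MV = V_total * (merchantable_pct / 100)
Merchantable fraction = 50.1% / 100 = 0.501
MV = 7.07 m^3 * 0.501 = 3.542 m^3

3.542


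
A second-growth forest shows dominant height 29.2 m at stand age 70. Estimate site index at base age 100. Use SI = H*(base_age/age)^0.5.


Formula: SI = H_dom * (base_age / age)^0.5
Age ratio = 100 / 70 = 1.42857
sqrt(age_ratio) = 1.19523
SI = 29.2 * 1.19523 = 34.9 m

34.9


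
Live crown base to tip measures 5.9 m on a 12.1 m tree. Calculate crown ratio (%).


Formula: Crown Ratio = (Crown Length / Total Height) * 100
CR = (5.9 m / 12.1 m) * 100
CR = 0.4876 * 100 = 48.8%

48.8


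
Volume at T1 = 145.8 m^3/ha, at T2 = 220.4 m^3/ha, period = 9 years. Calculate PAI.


Formula: PAI = (V_T2 - V_T1) / (T2 - T1)
Volume increment = 220.4 - 145.8 = 74.6 m^3/ha
PAI = 74.6 / 9 = 8.29 m^3/ha/year

8.29


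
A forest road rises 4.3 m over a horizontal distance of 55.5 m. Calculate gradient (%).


Formula: Gradient = rise / run * 100
Gradient = 4.3 / 55.5 * 100 = 7.7%

7.7


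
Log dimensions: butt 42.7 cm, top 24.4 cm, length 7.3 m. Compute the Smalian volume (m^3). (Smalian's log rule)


Smalian: V = (A1 + A2)/2 * L,  A = pi*(D/200)^2
A1 = pi*(42.7/200)^2 = 0.143201 m^2
A2 = pi*(24.4/200)^2 = 0.046759 m^2
V = (0.143201+0.046759)/2*7.3 = 0.6934 m^3

0.6934


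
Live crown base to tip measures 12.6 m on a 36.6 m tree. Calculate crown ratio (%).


Formula: Crown Ratio = (Crown Length / Total Height) * 100
CR = (12.6 m / 36.6 m) * 100
CR = 0.3443 * 100 = 34.4%

34.4


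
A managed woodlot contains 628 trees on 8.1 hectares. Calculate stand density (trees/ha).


Formula: Stand Density = N_trees / Area_ha
Density = 628 trees / 8.1 ha
Density = 78 trees/ha

78


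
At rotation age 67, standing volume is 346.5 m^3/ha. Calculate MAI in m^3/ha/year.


Formula: MAI = Total Volume / Stand Age
MAI = 346.5 m^3/ha / 67 years
MAI = 5.17 m^3/ha/year

5.17


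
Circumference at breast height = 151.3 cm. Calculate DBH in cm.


Formula: DBH = C / pi
DBH = 151.3 / pi
pi = 3.14159...
DBH = 48.2 cm

48.2


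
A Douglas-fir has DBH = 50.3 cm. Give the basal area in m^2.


Formula: BA = pi * (DBH/2)^2 / 10000  (cm^2 to m^2)
Radius = DBH/2 = 50.3/2 = 25.15 cm
BA = pi * 25.15^2 / 10000
   = 1987.128 cm^2 / 10000
   = 0.1987 m^2

0.1987


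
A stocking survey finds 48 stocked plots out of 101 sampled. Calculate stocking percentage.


Formula: Stocking % = stocked plots / total plots * 100
Stocking = 48 / 101 * 100
Stocking = 0.4752 * 100 = 47.5%

47.5


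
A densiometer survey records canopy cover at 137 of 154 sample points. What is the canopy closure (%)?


Formula: Canopy closure = covered points / total points * 100
Closure = 137 / 154 * 100
Closure = 0.8896 * 100 = 89.0%

89.0


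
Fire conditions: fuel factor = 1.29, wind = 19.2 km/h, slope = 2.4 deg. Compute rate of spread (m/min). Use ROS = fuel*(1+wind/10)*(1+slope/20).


Formula: ROS = fuel * (1 + wind/10) * (1 + slope/20)
Wind factor = 1 + 19.2/10 = 2.92
Slope factor = 1 + 2.4/20 = 1.12
ROS = 1.29 * 2.92 * 1.12 = 4.22 m/min

4.22


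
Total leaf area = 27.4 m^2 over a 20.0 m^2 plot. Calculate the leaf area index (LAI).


Formula: LAI = total leaf area / ground area  (dimensionless)
LAI = 27.4 m^2 / 20.0 m^2
LAI = 1.37

1.37


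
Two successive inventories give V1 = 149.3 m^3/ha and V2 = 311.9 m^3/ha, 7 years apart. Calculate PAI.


Formula: PAI = (V_T2 - V_T1) / (T2 - T1)
Volume increment = 311.9 - 149.3 = 162.6 m^3/ha
PAI = 162.6 / 7 = 23.23 m^3/ha/year

23.23


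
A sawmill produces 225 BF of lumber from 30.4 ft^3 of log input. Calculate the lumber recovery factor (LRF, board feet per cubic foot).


Formula: LRF = Lumber Output (BF) / Log Input (ft^3)
LRF = 225 BF / 30.4 ft^3
LRF = 7.4 BF/ft^3

7.4


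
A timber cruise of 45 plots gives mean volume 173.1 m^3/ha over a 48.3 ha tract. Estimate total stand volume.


Formula: Total Volume = Mean Volume per ha * Total Area
Total Volume = 173.1 m^3/ha * 48.3 ha
Total Volume = 8361 m^3

8361


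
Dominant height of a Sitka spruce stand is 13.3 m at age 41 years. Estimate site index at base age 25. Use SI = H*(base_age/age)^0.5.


Formula: SI = H_dom * (base_age / age)^0.5
Age ratio = 25 / 41 = 0.60976
sqrt(age_ratio) = 0.78087
SI = 13.3 * 0.78087 = 10.4 m

10.4


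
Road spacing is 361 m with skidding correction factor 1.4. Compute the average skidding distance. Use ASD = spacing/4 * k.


Formula: ASD = (spacing / 4) * correction
Uncorrected distance = spacing / 4 = 361 / 4 = 90.25 m
ASD = 90.25 * 1.4 = 126 m

126


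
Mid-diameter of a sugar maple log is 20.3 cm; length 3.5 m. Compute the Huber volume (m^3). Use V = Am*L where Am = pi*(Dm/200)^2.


Huber: V = Am * L,  Am = pi*(Dm/200)^2
Am = pi*(20.3/200)^2 = 0.032365 m^2
V = 0.032365*3.5 = 0.1133 m^3

0.1133


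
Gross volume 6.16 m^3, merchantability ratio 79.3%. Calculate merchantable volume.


Formula: MV = V_total * (merchantable_pct / 100)
Merchantable fraction = 79.3% / 100 = 0.793
MV = 6.16 m^3 * 0.793 = 4.885 m^3

4.885


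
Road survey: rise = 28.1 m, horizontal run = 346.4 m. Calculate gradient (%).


Formula: Gradient = rise / run * 100
Gradient = 28.1 / 346.4 * 100 = 8.1%

8.1


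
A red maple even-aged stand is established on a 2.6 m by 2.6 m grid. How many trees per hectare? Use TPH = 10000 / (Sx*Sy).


Formula: TPH = 10000 m^2/ha / (spacing_x * spacing_y)
Area per tree = 2.6 m * 2.6 m = 6.76 m^2
TPH = 10000 / 6.76 = 1479 trees/ha

1479


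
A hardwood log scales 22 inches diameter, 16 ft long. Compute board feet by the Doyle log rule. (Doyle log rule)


Doyle: BF = (D - 4)^2 * L / 16
Adjusted diameter = 22 - 4 = 18 in
(D-4)^2 = 18^2 = 324
BF = 324 * 16 / 16 = 324 BF

324


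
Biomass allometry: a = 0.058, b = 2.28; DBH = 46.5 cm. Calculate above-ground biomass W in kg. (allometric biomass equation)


Formula: W = a * DBH^b  (allometric power law)
DBH^b = 46.5^2.28 = 6335.6727
W = 0.058 * 6335.6727 = 367.5 kg

367.5


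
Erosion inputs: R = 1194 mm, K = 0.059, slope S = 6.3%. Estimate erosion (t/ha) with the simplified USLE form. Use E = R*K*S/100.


Formula: E = R * K * S / 100  (simplified USLE)
R * K = 1194 * 0.059 = 70.446
E = 70.446 * 6.3 / 100 = 4.44 t/ha

4.44


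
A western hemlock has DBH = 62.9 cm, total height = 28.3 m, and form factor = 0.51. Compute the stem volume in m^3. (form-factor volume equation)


Formula: V = pi * (DBH/200)^2 * H * ff
Radius = DBH/200 = 62.9/200 = 0.3145 m
Radius^2 = 0.3145^2 = 0.09891025 m^2
V = pi * 0.09891025 * 28.3 * 0.51
V = 4.485 m^3

4.485


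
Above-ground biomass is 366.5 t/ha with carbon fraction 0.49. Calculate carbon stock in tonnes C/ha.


Formula: Carbon Stock = Biomass * Carbon Fraction
C = 366.5 t/ha * 0.49
C = 179.6 t C/ha

179.6


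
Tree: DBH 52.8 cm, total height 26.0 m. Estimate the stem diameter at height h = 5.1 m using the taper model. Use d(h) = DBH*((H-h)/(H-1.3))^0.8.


Taper: d(h) = DBH * ((H - h) / (H - 1.3))^0.8
Numerator = H - h = 26.0 - 5.1 = 20.9 m
Denominator = H - 1.3 = 26.0 - 1.3 = 24.7 m
Ratio = 20.9 / 24.7 = 0.84615
d = 52.8 * 0.84615^0.8 = 46.2 cm

46.2


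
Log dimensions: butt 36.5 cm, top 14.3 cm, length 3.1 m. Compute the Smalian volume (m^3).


Smalian: V = (A1 + A2)/2 * L,  A = pi*(D/200)^2
A1 = pi*(36.5/200)^2 = 0.104635 m^2
A2 = pi*(14.3/200)^2 = 0.016061 m^2
V = (0.104635+0.016061)/2*3.1 = 0.1871 m^3

0.1871


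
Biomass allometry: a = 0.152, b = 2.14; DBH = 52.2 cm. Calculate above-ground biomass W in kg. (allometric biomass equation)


Formula: W = a * DBH^b  (allometric power law)
DBH^b = 52.2^2.14 = 4740.3988
W = 0.152 * 4740.3988 = 720.5 kg

720.5


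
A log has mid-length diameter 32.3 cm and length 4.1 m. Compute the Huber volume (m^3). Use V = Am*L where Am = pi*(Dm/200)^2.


Huber: V = Am * L,  Am = pi*(Dm/200)^2
Am = pi*(32.3/200)^2 = 0.08194 m^2
V = 0.08194*4.1 = 0.336 m^3

0.336
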